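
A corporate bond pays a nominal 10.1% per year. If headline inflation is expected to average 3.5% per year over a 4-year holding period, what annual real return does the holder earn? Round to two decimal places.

6.38%

With constant rates the annual real return is the same each year: (1+10.1%)/(1+3.5%) − 1 = 0.06377.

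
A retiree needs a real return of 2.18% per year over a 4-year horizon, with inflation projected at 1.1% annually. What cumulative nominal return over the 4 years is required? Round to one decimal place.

Required annual nominal rate: (1+2.18%)(1+1.1%) − 1 = 3.30398%.
Cumulative over 4 years: (1 + 0.0330398)^4 − 1 ≈ 0.13885.

13.9%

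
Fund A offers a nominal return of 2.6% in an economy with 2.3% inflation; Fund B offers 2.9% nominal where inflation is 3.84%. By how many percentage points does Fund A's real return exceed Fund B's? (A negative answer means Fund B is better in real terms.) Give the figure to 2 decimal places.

Fund A real return: 1.026/1.023 − 1 = 0.293%.
Fund B real return: 1.029/1.0384 − 1 = -0.905%.
Difference: 0.293 − (-0.905) = 1.198 pp.

1.20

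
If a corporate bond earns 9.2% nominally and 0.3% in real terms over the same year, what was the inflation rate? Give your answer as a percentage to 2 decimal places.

From (1+r_nom) = (1+r_real)(1+π), we get 1+π = (1 + 9.2%)/(1 + 0.3%) = 1.092/1.003 ≈ 1.08873.
So π ≈ 8.8734%.

8.87%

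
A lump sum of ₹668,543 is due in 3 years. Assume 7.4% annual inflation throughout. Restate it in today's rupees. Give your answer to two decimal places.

₹539,655.37

Price-level factor over 3 years: (1 + 7.4%)^3 = 1.238833224.
Purchasing power today: ₹668,543 divided by that factor.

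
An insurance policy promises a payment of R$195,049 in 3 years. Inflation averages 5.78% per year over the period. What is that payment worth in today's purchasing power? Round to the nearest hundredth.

Price-level factor over 3 years: (1 + 5.78%)^3 ≈ 1.1836156206.
Purchasing power today: R$195,049 divided by that factor.

R$164,790.83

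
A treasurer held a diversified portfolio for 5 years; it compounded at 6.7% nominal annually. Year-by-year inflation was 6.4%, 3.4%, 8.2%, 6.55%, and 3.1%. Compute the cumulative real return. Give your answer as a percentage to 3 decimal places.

Cumulative inflation factor: 1.064 × 1.034 × 1.082 × 1.0655 × 1.031 ≈ 1.30768.
Nominal growth factor: 1.38300. Real growth factor = 1.38300 / 1.30768 ≈ 1.05760.
Total real return ≈ 5.7598%.

5.760%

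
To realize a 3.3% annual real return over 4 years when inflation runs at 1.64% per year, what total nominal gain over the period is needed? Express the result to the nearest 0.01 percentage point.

Required annual nominal rate: (1+3.3%)(1+1.64%) − 1 = 4.99412%.
Cumulative over 4 years: (1 + 0.0499412)^4 − 1 ≈ 0.21523.

21.52%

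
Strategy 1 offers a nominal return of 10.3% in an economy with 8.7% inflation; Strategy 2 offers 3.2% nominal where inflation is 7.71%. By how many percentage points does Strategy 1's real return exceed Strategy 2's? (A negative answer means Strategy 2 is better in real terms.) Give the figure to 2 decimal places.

5.66

Strategy 1 real return: 1.103/1.087 − 1 = 1.472%.
Strategy 2 real return: 1.032/1.0771 − 1 = -4.187%.
Difference: 1.472 − (-4.187) = 5.659 pp.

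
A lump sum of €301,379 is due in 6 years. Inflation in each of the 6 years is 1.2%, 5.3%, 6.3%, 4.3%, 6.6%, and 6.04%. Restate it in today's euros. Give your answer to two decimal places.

€225,662.61

Price-level factor over 6 years: 1.012 × 1.053 × 1.063 × 1.043 × 1.066 × 1.0604 ≈ 1.3355291770.
Purchasing power today: €301,379 divided by that factor.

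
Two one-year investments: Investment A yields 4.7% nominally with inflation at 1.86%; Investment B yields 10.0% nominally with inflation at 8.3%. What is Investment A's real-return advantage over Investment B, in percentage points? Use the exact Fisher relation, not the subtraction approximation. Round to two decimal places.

Investment A real return: 1.047/1.0186 − 1 = 2.788%.
Investment B real return: 1.100/1.083 − 1 = 1.570%.
Difference: 2.788 − 1.570 = 1.218 pp.

1.22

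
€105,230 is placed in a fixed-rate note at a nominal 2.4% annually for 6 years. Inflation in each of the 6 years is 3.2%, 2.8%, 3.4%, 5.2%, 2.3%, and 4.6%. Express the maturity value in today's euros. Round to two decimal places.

Nominal value at maturity: €105,230 × (1 + 2.4%)^6 ≈ €121,321.93.
Price-level factor over 6 years: 1.032 × 1.028 × 1.034 × 1.052 × 1.023 × 1.046 ≈ 1.2348562630.
The maturity value deflated by that factor is the answer in today's purchasing power.

€98,247.82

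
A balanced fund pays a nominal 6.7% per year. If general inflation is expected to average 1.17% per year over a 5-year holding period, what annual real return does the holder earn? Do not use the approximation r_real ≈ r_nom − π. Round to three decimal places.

5.466%

With constant rates the annual real return is the same each year: (1+6.7%)/(1+1.17%) − 1 = 0.05466.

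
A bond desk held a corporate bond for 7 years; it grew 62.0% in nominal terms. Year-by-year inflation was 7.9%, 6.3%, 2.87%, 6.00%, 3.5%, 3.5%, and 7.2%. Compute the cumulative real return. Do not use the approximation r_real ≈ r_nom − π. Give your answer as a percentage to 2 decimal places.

Cumulative inflation factor: 1.079 × 1.063 × 1.0287 × 1.0600 × 1.035 × 1.035 × 1.072 ≈ 1.43623.
Nominal growth factor: 1.62000. Real growth factor = 1.62000 / 1.43623 ≈ 1.12795.
Total real return ≈ 12.7951%.

12.80%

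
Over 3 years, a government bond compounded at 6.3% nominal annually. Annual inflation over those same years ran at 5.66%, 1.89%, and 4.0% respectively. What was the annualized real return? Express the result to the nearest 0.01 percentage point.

2.37%

Cumulative inflation factor: 1.0566 × 1.0189 × 1.040 ≈ 1.11963.
Nominal growth factor: 1.20116. Real growth factor = 1.20116 / 1.11963 ≈ 1.07281.
Annualized: 1.07281^(1/3) − 1 ≈ 0.02370.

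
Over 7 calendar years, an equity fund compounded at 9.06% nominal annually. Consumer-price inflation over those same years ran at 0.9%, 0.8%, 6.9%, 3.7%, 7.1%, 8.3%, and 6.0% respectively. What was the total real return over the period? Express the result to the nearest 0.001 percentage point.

Cumulative inflation factor: 1.009 × 1.008 × 1.069 × 1.037 × 1.071 × 1.083 × 1.060 ≈ 1.38622.
Nominal growth factor: 1.83509. Real growth factor = 1.83509 / 1.38622 ≈ 1.32381.
Total real return ≈ 32.3813%.

32.381%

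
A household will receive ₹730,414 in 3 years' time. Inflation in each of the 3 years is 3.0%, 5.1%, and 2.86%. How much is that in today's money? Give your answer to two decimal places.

₹655,967.96

Price-level factor over 3 years: 1.030 × 1.051 × 1.0286 = 1.113490358.
Purchasing power today: ₹730,414 divided by that factor.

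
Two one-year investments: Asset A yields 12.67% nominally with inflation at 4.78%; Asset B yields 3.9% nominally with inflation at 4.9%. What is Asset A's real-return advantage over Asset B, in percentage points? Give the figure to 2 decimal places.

8.48

Asset A real return: 1.1267/1.0478 − 1 = 7.530%.
Asset B real return: 1.039/1.049 − 1 = -0.953%.
Difference: 7.530 − (-0.953) = 8.483 pp.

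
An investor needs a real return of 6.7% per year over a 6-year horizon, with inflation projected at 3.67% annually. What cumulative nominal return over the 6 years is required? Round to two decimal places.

83.19%

Required annual nominal rate: (1+6.7%)(1+3.67%) − 1 = 10.61589%.
Cumulative over 6 years: (1 + 0.1061589)^6 − 1 ≈ 0.83191.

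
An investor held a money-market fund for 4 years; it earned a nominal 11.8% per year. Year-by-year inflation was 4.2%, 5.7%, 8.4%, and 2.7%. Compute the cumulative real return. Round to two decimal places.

Cumulative inflation factor: 1.042 × 1.057 × 1.084 × 1.027 ≈ 1.22615.
Nominal growth factor: 1.56231. Real growth factor = 1.56231 / 1.22615 ≈ 1.27416.
Total real return ≈ 27.4162%.

27.42%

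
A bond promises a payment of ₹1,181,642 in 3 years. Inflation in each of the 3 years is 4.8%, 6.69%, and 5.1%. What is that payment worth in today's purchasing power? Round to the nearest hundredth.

Price-level factor over 3 years: 1.048 × 1.0669 × 1.051 = 1.1751348712.
Purchasing power today: ₹1,181,642 divided by that factor.

₹1,005,537.35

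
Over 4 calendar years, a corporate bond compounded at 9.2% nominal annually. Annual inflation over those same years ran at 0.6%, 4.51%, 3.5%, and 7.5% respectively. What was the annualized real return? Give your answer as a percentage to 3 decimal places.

Cumulative inflation factor: 1.006 × 1.0451 × 1.035 × 1.075 ≈ 1.16978.
Nominal growth factor: 1.42197. Real growth factor = 1.42197 / 1.16978 ≈ 1.21559.
Annualized: 1.21559^(1/4) − 1 ≈ 0.05002.

5.002%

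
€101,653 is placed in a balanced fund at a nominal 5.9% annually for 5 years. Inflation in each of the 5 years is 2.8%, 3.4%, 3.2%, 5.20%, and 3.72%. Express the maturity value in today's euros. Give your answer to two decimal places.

Nominal value at maturity: €101,653 × (1 + 5.9%)^5 ≈ €135,394.18.
Price-level factor over 5 years: 1.028 × 1.034 × 1.032 × 1.0520 × 1.0372 ≈ 1.1969378445.
Dividing the nominal maturity value by the price-level factor gives the value in today's money.

€113,117.14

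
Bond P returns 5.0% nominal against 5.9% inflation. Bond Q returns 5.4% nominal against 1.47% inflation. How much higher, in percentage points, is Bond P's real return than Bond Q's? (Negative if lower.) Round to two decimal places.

Bond P real return: 1.050/1.059 − 1 = -0.850%.
Bond Q real return: 1.054/1.0147 − 1 = 3.873%.
Difference: -0.850 − 3.873 = -4.723 pp.

-4.72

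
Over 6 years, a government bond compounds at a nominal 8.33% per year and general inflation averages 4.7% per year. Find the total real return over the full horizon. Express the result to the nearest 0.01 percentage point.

The annual real rate is (1+8.33%)/(1+4.7%) − 1 = 3.4670%.
Compounded over 6 years: (1 + 0.034670)^6 − 1 ≈ 0.22691.

22.69%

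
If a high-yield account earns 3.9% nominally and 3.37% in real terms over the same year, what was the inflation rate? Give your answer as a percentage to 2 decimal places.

0.51%

From (1+r_nom) = (1+r_real)(1+π), we get 1+π = (1 + 3.9%)/(1 + 3.37%) = 1.039/1.0337 ≈ 1.00513.
So π ≈ 0.5127%.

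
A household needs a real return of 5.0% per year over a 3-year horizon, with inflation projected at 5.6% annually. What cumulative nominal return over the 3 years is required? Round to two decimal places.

36.32%

Required annual nominal rate: (1+5.0%)(1+5.6%) − 1 = 10.88%.
Cumulative over 3 years: (1 + 0.1088)^3 − 1 ≈ 0.36320.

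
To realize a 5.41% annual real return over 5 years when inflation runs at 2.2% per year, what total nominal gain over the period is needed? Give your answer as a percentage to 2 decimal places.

Required annual nominal rate: (1+5.41%)(1+2.2%) − 1 = 7.72902%.
Cumulative over 5 years: (1 + 0.0772902)^5 − 1 ≈ 0.45099.

45.10%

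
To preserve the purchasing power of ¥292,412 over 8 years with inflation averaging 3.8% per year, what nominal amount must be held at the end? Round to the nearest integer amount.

Cumulative price-level factor: (1+3.8%)^8 ≈ 1.3476553139.
The nominal amount required is ¥292,412 scaled up by that factor.

¥394,071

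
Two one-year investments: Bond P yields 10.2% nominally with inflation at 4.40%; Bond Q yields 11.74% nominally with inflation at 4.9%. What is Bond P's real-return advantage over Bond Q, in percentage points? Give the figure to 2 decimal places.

Bond P real return: 1.102/1.0440 − 1 = 5.556%.
Bond Q real return: 1.1174/1.049 − 1 = 6.520%.
Difference: 5.556 − 6.520 = -0.964 pp.

-0.96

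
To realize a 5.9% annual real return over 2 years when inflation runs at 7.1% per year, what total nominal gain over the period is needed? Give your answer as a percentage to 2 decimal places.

28.64%

Required annual nominal rate: (1+5.9%)(1+7.1%) − 1 = 13.4189%.
Cumulative over 2 years: (1 + 0.134189)^2 − 1 ≈ 0.28638.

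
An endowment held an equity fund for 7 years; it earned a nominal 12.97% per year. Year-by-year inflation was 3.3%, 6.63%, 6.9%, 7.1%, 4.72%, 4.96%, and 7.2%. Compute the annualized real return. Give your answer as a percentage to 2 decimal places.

Cumulative inflation factor: 1.033 × 1.0663 × 1.069 × 1.071 × 1.0472 × 1.0496 × 1.072 ≈ 1.48592.
Nominal growth factor: 2.34824. Real growth factor = 2.34824 / 1.48592 ≈ 1.58033.
Annualized: 1.58033^(1/7) − 1 ≈ 0.06756.

6.76%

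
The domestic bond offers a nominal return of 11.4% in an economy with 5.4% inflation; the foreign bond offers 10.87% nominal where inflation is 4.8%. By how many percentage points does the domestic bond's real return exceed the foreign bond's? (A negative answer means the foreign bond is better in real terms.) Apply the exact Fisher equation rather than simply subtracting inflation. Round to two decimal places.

The domestic bond real return: 1.114/1.054 − 1 = 5.693%.
The foreign bond real return: 1.1087/1.048 − 1 = 5.792%.
Difference: 5.693 − 5.792 = -0.099 pp.

-0.10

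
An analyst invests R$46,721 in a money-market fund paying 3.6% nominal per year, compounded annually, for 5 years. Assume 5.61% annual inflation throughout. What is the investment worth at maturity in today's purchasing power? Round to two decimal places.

R$42,441.01

Nominal value at maturity: R$46,721 × (1 + 3.6%)^5 ≈ R$55,758.48.
Price-level factor over 5 years: (1 + 5.61%)^5 ≈ 1.3137877651.
Dividing the nominal maturity value by the price-level factor gives the value in today's money.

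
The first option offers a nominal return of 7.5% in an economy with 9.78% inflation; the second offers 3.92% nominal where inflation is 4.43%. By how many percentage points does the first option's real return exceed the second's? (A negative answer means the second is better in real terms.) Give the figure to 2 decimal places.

-1.59

The first option real return: 1.075/1.0978 − 1 = -2.077%.
The second real return: 1.0392/1.0443 − 1 = -0.488%.
Difference: -2.077 − (-0.488) = -1.589 pp.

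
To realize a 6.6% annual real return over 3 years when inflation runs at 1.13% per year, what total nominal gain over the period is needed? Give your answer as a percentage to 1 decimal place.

25.3%

Required annual nominal rate: (1+6.6%)(1+1.13%) − 1 = 7.80458%.
Cumulative over 3 years: (1 + 0.0780458)^3 − 1 ≈ 0.25289.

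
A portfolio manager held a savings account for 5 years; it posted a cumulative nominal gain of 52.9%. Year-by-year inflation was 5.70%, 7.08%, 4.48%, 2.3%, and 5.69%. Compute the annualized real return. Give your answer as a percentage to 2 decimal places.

Cumulative inflation factor: 1.0570 × 1.0708 × 1.0448 × 1.023 × 1.0569 ≈ 1.27857.
Nominal growth factor: 1.52900. Real growth factor = 1.52900 / 1.27857 ≈ 1.19586.
Annualized: 1.19586^(1/5) − 1 ≈ 0.03642.

3.64%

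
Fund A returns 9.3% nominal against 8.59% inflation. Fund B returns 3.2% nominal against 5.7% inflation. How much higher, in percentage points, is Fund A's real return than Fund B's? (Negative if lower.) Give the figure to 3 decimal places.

Fund A real return: 1.093/1.0859 − 1 = 0.6538%.
Fund B real return: 1.032/1.057 − 1 = -2.3652%.
Difference: 0.6538 − (-2.3652) = 3.0190 pp.

3.019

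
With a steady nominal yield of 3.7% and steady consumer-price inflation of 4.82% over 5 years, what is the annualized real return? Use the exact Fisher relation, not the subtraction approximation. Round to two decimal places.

With constant rates the annual real return is the same each year: (1+3.7%)/(1+4.82%) − 1 = -0.01068.

-1.07%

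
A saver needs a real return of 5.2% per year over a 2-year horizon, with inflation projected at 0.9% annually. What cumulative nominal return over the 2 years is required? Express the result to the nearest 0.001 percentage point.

Required annual nominal rate: (1+5.2%)(1+0.9%) − 1 = 6.1468%.
Cumulative over 2 years: (1 + 0.061468)^2 − 1 ≈ 0.12671.

12.671%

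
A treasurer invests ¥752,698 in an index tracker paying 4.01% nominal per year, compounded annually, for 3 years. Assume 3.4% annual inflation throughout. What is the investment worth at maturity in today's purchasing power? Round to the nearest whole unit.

Nominal value at maturity: ¥752,698 × (1 + 4.01%)^3 ≈ ¥846,927.
Price-level factor over 3 years: (1 + 3.4%)^3 = 1.105507304.
The maturity value deflated by that factor is the answer in today's purchasing power.

¥766,098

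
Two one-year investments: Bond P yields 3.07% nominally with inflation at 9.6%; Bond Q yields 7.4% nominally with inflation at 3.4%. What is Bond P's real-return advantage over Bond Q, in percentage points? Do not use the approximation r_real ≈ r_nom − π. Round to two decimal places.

-9.83

Bond P real return: 1.0307/1.096 − 1 = -5.958%.
Bond Q real return: 1.074/1.034 − 1 = 3.868%.
Difference: -5.958 − 3.868 = -9.826 pp.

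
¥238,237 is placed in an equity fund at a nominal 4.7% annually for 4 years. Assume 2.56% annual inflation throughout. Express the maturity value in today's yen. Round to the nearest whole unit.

Nominal value at maturity: ¥238,237 × (1 + 4.7%)^4 ≈ ¥286,283.
Price-level factor over 4 years: (1 + 2.56%)^4 ≈ 1.1063996984.
The maturity value deflated by that factor is the answer in today's purchasing power.

¥258,752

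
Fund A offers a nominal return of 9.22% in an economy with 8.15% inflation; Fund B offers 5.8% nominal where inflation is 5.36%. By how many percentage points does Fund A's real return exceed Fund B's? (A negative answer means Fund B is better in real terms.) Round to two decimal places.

Fund A real return: 1.0922/1.0815 − 1 = 0.989%.
Fund B real return: 1.058/1.0536 − 1 = 0.418%.
Difference: 0.989 − 0.418 = 0.571 pp.

0.57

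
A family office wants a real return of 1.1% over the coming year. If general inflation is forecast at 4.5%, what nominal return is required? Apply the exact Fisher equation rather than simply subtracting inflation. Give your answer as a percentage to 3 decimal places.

By the Fisher equation, 1 + r_nom = (1 + 1.1%)(1 + 4.5%) = 1.011 × 1.045 = 1.056495.
So r_nom = 5.6495%.

5.650%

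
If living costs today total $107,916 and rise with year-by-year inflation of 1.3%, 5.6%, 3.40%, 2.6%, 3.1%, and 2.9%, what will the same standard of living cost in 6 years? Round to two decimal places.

Cumulative price-level factor: 1.013 × 1.056 × 1.0340 × 1.026 × 1.031 × 1.029 ≈ 1.2039689955.
The nominal amount required is $107,916 scaled up by that factor.

$129,927.52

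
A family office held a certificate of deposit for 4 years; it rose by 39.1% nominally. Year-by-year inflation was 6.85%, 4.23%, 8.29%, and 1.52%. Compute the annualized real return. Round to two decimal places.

Cumulative inflation factor: 1.0685 × 1.0423 × 1.0829 × 1.0152 ≈ 1.22435.
Nominal growth factor: 1.39100. Real growth factor = 1.39100 / 1.22435 ≈ 1.13611.
Annualized: 1.13611^(1/4) − 1 ≈ 0.03242.

3.24%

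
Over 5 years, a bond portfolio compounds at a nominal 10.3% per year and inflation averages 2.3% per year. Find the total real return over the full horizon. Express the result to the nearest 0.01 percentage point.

The annual real rate is (1+10.3%)/(1+2.3%) − 1 = 7.8201%.
Compounded over 5 years: (1 + 0.078201)^5 − 1 ≈ 0.45713.

45.71%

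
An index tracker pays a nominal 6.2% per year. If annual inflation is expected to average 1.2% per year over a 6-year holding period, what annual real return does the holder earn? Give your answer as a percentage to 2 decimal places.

With constant rates the annual real return is the same each year: (1+6.2%)/(1+1.2%) − 1 = 0.04941.

4.94%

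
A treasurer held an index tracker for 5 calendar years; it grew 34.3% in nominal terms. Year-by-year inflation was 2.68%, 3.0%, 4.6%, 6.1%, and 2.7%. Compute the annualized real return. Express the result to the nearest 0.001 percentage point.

2.185%

Cumulative inflation factor: 1.0268 × 1.030 × 1.046 × 1.061 × 1.027 ≈ 1.20543.
Nominal growth factor: 1.34300. Real growth factor = 1.34300 / 1.20543 ≈ 1.11413.
Annualized: 1.11413^(1/5) − 1 ≈ 0.02185.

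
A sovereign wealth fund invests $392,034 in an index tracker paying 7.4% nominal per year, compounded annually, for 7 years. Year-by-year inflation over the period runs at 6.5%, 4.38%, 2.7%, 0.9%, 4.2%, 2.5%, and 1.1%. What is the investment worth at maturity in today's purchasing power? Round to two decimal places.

Nominal value at maturity: $392,034 × (1 + 7.4%)^7 ≈ $646,180.28.
Price-level factor over 7 years: 1.065 × 1.0438 × 1.027 × 1.009 × 1.042 × 1.025 × 1.011 ≈ 1.2438592784.
The maturity value deflated by that factor is the answer in today's purchasing power.

$519,496.29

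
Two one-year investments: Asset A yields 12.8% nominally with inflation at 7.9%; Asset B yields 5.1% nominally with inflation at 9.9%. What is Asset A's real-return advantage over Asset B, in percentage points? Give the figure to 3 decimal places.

Asset A real return: 1.128/1.079 − 1 = 4.5412%.
Asset B real return: 1.051/1.099 − 1 = -4.3676%.
Difference: 4.5412 − (-4.3676) = 8.9088 pp.

8.909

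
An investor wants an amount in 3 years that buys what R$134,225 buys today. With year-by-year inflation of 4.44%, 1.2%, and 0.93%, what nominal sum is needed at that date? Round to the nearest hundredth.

Cumulative price-level factor: 1.0444 × 1.012 × 1.0093 ≈ 1.0667622750.
The nominal amount required is R$134,225 scaled up by that factor.

R$143,186.17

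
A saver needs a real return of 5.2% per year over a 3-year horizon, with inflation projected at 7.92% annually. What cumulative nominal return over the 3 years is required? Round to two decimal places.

46.34%

Required annual nominal rate: (1+5.2%)(1+7.92%) − 1 = 13.53184%.
Cumulative over 3 years: (1 + 0.1353184)^3 − 1 ≈ 0.46337.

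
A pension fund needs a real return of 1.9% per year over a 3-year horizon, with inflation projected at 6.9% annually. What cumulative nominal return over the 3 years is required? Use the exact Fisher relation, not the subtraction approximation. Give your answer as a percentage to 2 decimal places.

29.26%

Required annual nominal rate: (1+1.9%)(1+6.9%) − 1 = 8.9311%.
Cumulative over 3 years: (1 + 0.089311)^3 − 1 ≈ 0.29257.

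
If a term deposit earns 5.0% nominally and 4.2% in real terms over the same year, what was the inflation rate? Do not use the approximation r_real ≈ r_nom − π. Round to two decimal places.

From (1+r_nom) = (1+r_real)(1+π), we get 1+π = (1 + 5.0%)/(1 + 4.2%) = 1.050/1.042 ≈ 1.00768.
So π ≈ 0.7678%.

0.77%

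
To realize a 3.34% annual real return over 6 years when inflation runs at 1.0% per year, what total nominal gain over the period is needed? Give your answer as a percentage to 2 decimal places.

Required annual nominal rate: (1+3.34%)(1+1.0%) − 1 = 4.3734%.
Cumulative over 6 years: (1 + 0.043734)^6 − 1 ≈ 0.29282.

29.28%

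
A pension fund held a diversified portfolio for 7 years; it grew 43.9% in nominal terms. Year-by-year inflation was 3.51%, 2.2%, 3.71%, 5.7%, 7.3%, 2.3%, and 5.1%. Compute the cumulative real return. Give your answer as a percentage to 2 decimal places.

Cumulative inflation factor: 1.0351 × 1.022 × 1.0371 × 1.057 × 1.073 × 1.023 × 1.051 ≈ 1.33785.
Nominal growth factor: 1.43900. Real growth factor = 1.43900 / 1.33785 ≈ 1.07561.
Total real return ≈ 7.5608%.

7.56%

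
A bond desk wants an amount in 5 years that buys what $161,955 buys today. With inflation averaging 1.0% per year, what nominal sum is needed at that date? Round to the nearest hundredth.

$170,216.33

Cumulative price-level factor: (1+1.0%)^5 = 1.0510100501.
The nominal amount required is $161,955 scaled up by that factor.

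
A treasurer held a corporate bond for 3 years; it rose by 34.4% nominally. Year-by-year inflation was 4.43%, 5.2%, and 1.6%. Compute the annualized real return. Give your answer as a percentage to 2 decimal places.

6.39%

Cumulative inflation factor: 1.0443 × 1.052 × 1.016 ≈ 1.11618.
Nominal growth factor: 1.34400. Real growth factor = 1.34400 / 1.11618 ≈ 1.20411.
Annualized: 1.20411^(1/3) − 1 ≈ 0.06387.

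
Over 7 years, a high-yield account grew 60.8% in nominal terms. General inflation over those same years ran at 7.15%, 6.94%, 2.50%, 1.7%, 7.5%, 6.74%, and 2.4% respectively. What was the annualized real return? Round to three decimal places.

1.962%

Cumulative inflation factor: 1.0715 × 1.0694 × 1.0250 × 1.017 × 1.075 × 1.0674 × 1.024 ≈ 1.40350.
Nominal growth factor: 1.60800. Real growth factor = 1.60800 / 1.40350 ≈ 1.14571.
Annualized: 1.14571^(1/7) − 1 ≈ 0.01962.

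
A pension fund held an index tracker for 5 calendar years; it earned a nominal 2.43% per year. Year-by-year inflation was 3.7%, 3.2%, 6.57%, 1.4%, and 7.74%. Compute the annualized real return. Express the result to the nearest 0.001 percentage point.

Cumulative inflation factor: 1.037 × 1.032 × 1.0657 × 1.014 × 1.0774 ≈ 1.24597.
Nominal growth factor: 1.12755. Real growth factor = 1.12755 / 1.24597 ≈ 0.90496.
Annualized: 0.90496^(1/5) − 1 ≈ -0.01978.

-1.978%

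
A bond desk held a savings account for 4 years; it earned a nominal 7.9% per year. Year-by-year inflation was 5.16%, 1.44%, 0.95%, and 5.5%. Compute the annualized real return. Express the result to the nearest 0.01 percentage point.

Cumulative inflation factor: 1.0516 × 1.0144 × 1.0095 × 1.055 ≈ 1.13611.
Nominal growth factor: 1.35546. Real growth factor = 1.35546 / 1.13611 ≈ 1.19307.
Annualized: 1.19307^(1/4) − 1 ≈ 0.04512.

4.51%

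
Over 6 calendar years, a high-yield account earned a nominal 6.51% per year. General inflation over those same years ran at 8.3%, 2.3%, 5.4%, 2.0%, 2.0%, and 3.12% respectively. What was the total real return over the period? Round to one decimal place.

16.5%

Cumulative inflation factor: 1.083 × 1.023 × 1.054 × 1.020 × 1.020 × 1.0312 ≈ 1.25282.
Nominal growth factor: 1.45996. Real growth factor = 1.45996 / 1.25282 ≈ 1.16534.
Total real return ≈ 16.5345%.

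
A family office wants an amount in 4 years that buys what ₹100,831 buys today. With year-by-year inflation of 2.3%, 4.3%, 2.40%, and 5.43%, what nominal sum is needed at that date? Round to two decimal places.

Cumulative price-level factor: 1.023 × 1.043 × 1.0240 × 1.0543 ≈ 1.1519247388.
The nominal amount required is ₹100,831 scaled up by that factor.

₹116,149.72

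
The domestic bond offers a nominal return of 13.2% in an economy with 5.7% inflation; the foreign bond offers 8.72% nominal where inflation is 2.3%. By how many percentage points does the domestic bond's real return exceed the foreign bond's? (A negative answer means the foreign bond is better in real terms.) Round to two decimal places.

The domestic bond real return: 1.132/1.057 − 1 = 7.096%.
The foreign bond real return: 1.0872/1.023 − 1 = 6.276%.
Difference: 7.096 − 6.276 = 0.820 pp.

0.82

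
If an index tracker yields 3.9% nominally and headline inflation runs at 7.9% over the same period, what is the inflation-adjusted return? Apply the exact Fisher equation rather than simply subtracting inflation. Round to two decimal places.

Real return via the Fisher equation: (1 + 3.9%)/(1 + 7.9%) − 1 = 1.039/1.079 − 1 ≈ -0.03707.

-3.71%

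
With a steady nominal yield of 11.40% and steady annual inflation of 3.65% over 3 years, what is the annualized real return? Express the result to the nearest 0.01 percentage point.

With constant rates the annual real return is the same each year: (1+11.40%)/(1+3.65%) − 1 = 0.07477.

7.48%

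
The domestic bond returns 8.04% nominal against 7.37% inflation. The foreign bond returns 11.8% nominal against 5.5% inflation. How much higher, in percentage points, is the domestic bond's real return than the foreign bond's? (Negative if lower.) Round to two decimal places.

-5.35

The domestic bond real return: 1.0804/1.0737 − 1 = 0.624%.
The foreign bond real return: 1.118/1.055 − 1 = 5.972%.
Difference: 0.624 − 5.972 = -5.348 pp.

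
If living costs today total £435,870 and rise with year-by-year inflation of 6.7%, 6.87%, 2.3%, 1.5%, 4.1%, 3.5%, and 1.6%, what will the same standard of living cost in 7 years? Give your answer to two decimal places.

Cumulative price-level factor: 1.067 × 1.0687 × 1.023 × 1.015 × 1.041 × 1.035 × 1.016 ≈ 1.2961244167.
Multiplying £435,870 by the price-level factor gives the future nominal sum.

£564,941.75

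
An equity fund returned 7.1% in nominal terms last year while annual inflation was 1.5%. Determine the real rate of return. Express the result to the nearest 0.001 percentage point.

Real return via the Fisher equation: (1 + 7.1%)/(1 + 1.5%) − 1 = 1.071/1.015 − 1 ≈ 0.05517.

5.517%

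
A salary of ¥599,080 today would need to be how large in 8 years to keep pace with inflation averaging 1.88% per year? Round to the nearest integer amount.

¥695,339

Cumulative price-level factor: (1+1.88%)^8 ≈ 1.1606772988.
Multiplying ¥599,080 by the price-level factor gives the future nominal sum.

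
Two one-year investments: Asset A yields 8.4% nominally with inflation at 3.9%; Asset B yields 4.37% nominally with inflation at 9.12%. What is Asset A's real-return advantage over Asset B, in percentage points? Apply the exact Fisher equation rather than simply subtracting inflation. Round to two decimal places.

8.68

Asset A real return: 1.084/1.039 − 1 = 4.331%.
Asset B real return: 1.0437/1.0912 − 1 = -4.353%.
Difference: 4.331 − (-4.353) = 8.684 pp.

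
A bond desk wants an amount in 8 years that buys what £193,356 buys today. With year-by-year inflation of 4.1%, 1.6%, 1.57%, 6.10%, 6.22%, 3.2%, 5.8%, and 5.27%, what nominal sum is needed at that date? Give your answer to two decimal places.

£269,066.24

Cumulative price-level factor: 1.041 × 1.016 × 1.0157 × 1.0610 × 1.0622 × 1.032 × 1.058 × 1.0527 ≈ 1.3915587896.
The nominal amount required is £193,356 scaled up by that factor.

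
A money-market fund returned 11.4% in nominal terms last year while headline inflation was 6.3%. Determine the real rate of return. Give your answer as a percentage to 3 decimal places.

4.798%

Real return via the Fisher equation: (1 + 11.4%)/(1 + 6.3%) − 1 = 1.114/1.063 − 1 ≈ 0.04798.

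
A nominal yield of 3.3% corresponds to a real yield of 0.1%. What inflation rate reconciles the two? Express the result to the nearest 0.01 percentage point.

3.20%

From (1+r_nom) = (1+r_real)(1+π), we get 1+π = (1 + 3.3%)/(1 + 0.1%) = 1.033/1.001 ≈ 1.03197.
So π ≈ 3.1968%.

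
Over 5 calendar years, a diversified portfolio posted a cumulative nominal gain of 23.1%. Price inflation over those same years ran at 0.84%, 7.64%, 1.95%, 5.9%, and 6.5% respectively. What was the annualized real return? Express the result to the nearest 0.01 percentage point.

-0.28%

Cumulative inflation factor: 1.0084 × 1.0764 × 1.0195 × 1.059 × 1.065 ≈ 1.24807.
Nominal growth factor: 1.23100. Real growth factor = 1.23100 / 1.24807 ≈ 0.98632.
Annualized: 0.98632^(1/5) − 1 ≈ -0.00275.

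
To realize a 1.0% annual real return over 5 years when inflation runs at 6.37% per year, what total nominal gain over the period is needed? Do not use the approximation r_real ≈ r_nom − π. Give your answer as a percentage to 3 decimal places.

Required annual nominal rate: (1+1.0%)(1+6.37%) − 1 = 7.4337%.
Cumulative over 5 years: (1 + 0.074337)^5 − 1 ≈ 0.43121.

43.121%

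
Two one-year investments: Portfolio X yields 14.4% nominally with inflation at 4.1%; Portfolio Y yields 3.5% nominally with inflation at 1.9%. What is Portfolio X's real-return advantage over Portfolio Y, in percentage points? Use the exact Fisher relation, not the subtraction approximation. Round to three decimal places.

Portfolio X real return: 1.144/1.041 − 1 = 9.8943%.
Portfolio Y real return: 1.035/1.019 − 1 = 1.5702%.
Difference: 9.8943 − 1.5702 = 8.3241 pp.

8.324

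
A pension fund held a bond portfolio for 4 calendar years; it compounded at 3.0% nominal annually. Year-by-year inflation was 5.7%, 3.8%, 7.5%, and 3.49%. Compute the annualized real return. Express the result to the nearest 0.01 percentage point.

Cumulative inflation factor: 1.057 × 1.038 × 1.075 × 1.0349 ≈ 1.22062.
Nominal growth factor: 1.12551. Real growth factor = 1.12551 / 1.22062 ≈ 0.92208.
Annualized: 0.92208^(1/4) − 1 ≈ -0.02008.

-2.01%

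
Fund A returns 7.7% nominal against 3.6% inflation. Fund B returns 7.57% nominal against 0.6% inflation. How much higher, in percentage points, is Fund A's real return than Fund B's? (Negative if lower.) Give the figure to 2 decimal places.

Fund A real return: 1.077/1.036 − 1 = 3.958%.
Fund B real return: 1.0757/1.006 − 1 = 6.928%.
Difference: 3.958 − 6.928 = -2.970 pp.

-2.97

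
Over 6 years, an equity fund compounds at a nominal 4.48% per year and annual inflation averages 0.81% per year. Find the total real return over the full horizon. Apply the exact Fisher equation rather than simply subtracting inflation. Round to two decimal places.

The annual real rate is (1+4.48%)/(1+0.81%) − 1 = 3.6405%.
Compounded over 6 years: (1 + 0.036405)^6 − 1 ≈ 0.23930.

23.93%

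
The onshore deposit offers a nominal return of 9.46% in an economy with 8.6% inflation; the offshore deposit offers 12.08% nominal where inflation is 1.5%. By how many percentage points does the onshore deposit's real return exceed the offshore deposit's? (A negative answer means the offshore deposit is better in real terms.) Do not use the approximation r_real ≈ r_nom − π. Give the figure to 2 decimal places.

The onshore deposit real return: 1.0946/1.086 − 1 = 0.792%.
The offshore deposit real return: 1.1208/1.015 − 1 = 10.424%.
Difference: 0.792 − 10.424 = -9.632 pp.

-9.63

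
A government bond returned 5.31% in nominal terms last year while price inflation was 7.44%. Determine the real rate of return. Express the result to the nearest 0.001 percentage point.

Real return via the Fisher equation: (1 + 5.31%)/(1 + 7.44%) − 1 = 1.0531/1.0744 − 1 ≈ -0.01983.

-1.983%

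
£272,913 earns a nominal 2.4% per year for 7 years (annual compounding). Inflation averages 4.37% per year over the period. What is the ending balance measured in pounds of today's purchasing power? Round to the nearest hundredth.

£238,832.89

Nominal value at maturity: £272,913 × (1 + 2.4%)^7 ≈ £322,198.80.
Price-level factor over 7 years: (1 + 4.37%)^7 ≈ 1.3490553987.
Dividing the nominal maturity value by the price-level factor gives the value in today's money.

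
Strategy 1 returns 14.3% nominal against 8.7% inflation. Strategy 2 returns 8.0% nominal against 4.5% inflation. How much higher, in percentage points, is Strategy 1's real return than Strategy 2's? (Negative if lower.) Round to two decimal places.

1.80

Strategy 1 real return: 1.143/1.087 − 1 = 5.152%.
Strategy 2 real return: 1.080/1.045 − 1 = 3.349%.
Difference: 5.152 − 3.349 = 1.803 pp.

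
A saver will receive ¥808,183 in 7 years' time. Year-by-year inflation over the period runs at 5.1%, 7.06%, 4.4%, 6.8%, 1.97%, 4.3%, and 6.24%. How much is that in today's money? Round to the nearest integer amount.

Price-level factor over 7 years: 1.051 × 1.0706 × 1.044 × 1.068 × 1.0197 × 1.043 × 1.0624 ≈ 1.4175764711.
Purchasing power today: ¥808,183 divided by that factor.

¥570,116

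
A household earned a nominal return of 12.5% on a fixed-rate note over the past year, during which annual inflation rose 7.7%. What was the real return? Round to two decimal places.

Real return via the Fisher equation: (1 + 12.5%)/(1 + 7.7%) − 1 = 1.125/1.077 − 1 ≈ 0.04457.

4.46%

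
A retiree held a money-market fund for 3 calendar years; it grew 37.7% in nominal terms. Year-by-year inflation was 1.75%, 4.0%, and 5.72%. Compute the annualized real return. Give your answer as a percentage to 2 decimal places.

7.17%

Cumulative inflation factor: 1.0175 × 1.040 × 1.0572 ≈ 1.11873.
Nominal growth factor: 1.37700. Real growth factor = 1.37700 / 1.11873 ≈ 1.23086.
Annualized: 1.23086^(1/3) − 1 ≈ 0.07169.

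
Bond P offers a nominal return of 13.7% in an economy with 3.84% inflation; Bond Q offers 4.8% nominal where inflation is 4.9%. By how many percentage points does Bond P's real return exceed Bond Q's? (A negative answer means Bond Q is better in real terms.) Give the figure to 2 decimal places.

Bond P real return: 1.137/1.0384 − 1 = 9.495%.
Bond Q real return: 1.048/1.049 − 1 = -0.095%.
Difference: 9.495 − (-0.095) = 9.590 pp.

9.59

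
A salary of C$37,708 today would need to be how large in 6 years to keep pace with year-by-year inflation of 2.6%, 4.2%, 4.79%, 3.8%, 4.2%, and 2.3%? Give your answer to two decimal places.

Cumulative price-level factor: 1.026 × 1.042 × 1.0479 × 1.038 × 1.042 × 1.023 ≈ 1.2395830420.
Multiplying C$37,708 by the price-level factor gives the future nominal sum.

C$46,742.20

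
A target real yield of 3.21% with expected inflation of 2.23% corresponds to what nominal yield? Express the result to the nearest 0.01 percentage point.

By the Fisher equation, 1 + r_nom = (1 + 3.21%)(1 + 2.23%) = 1.0321 × 1.0223 = 1.05511583.
So r_nom = 5.511583%.

5.51%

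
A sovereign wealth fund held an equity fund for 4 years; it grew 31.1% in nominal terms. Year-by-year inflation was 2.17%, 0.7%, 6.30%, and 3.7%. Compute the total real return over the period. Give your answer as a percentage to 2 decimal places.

Cumulative inflation factor: 1.0217 × 1.007 × 1.0630 × 1.037 ≈ 1.13414.
Nominal growth factor: 1.31100. Real growth factor = 1.31100 / 1.13414 ≈ 1.15595.
Total real return ≈ 15.5947%.

15.59%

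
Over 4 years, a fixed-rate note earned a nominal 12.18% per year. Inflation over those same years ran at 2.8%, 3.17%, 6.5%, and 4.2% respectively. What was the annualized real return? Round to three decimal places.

Cumulative inflation factor: 1.028 × 1.0317 × 1.065 × 1.042 ≈ 1.17697.
Nominal growth factor: 1.58366. Real growth factor = 1.58366 / 1.17697 ≈ 1.34554.
Annualized: 1.34554^(1/4) − 1 ≈ 0.07702.

7.702%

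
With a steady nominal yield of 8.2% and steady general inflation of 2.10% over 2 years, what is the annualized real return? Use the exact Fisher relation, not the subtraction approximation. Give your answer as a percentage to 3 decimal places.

5.975%

With constant rates the annual real return is the same each year: (1+8.2%)/(1+2.10%) − 1 = 0.05975.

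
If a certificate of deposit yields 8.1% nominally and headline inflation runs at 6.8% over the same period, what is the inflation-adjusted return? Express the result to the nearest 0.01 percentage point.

1.22%

Real return via the Fisher equation: (1 + 8.1%)/(1 + 6.8%) − 1 = 1.081/1.068 − 1 ≈ 0.01217.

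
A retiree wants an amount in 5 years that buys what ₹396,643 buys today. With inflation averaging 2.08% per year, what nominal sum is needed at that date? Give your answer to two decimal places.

₹439,645.97

Cumulative price-level factor: (1+2.08%)^5 ≈ 1.1084173289.
The nominal amount required is ₹396,643 scaled up by that factor.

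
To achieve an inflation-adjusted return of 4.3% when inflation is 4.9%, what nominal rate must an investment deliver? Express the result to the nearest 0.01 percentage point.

By the Fisher equation, 1 + r_nom = (1 + 4.3%)(1 + 4.9%) = 1.043 × 1.049 = 1.094107.
So r_nom = 9.4107%.

9.41%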